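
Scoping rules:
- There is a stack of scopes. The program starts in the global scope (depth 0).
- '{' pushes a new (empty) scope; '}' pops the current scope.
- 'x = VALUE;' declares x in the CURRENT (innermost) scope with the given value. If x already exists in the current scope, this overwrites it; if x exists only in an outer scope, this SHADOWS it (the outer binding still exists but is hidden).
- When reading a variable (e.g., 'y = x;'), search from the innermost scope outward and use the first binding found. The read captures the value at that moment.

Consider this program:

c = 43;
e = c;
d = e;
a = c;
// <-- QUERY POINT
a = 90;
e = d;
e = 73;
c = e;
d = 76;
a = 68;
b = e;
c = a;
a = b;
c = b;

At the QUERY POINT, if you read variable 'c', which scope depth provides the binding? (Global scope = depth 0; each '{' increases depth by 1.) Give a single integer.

Answer: 0

Derivation:
Step 1: declare c=43 at depth 0
Step 2: declare e=(read c)=43 at depth 0
Step 3: declare d=(read e)=43 at depth 0
Step 4: declare a=(read c)=43 at depth 0
Visible at query point: a=43 c=43 d=43 e=43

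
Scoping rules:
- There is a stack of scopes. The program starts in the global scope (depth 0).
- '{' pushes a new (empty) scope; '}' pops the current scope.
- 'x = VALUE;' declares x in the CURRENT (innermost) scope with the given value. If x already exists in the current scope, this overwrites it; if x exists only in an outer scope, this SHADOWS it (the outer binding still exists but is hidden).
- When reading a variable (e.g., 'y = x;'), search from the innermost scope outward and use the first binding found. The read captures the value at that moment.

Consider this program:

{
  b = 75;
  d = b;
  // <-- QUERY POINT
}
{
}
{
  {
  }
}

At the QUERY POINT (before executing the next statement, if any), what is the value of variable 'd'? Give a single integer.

Step 1: enter scope (depth=1)
Step 2: declare b=75 at depth 1
Step 3: declare d=(read b)=75 at depth 1
Visible at query point: b=75 d=75

Answer: 75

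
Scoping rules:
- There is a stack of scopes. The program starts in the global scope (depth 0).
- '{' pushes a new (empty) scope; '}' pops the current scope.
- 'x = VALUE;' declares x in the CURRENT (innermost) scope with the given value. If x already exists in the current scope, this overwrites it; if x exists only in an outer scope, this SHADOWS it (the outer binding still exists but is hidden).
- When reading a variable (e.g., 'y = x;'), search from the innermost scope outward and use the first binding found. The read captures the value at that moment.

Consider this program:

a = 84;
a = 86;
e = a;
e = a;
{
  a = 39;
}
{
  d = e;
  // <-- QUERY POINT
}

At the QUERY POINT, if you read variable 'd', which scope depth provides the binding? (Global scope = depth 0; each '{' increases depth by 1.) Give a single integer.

Answer: 1

Derivation:
Step 1: declare a=84 at depth 0
Step 2: declare a=86 at depth 0
Step 3: declare e=(read a)=86 at depth 0
Step 4: declare e=(read a)=86 at depth 0
Step 5: enter scope (depth=1)
Step 6: declare a=39 at depth 1
Step 7: exit scope (depth=0)
Step 8: enter scope (depth=1)
Step 9: declare d=(read e)=86 at depth 1
Visible at query point: a=86 d=86 e=86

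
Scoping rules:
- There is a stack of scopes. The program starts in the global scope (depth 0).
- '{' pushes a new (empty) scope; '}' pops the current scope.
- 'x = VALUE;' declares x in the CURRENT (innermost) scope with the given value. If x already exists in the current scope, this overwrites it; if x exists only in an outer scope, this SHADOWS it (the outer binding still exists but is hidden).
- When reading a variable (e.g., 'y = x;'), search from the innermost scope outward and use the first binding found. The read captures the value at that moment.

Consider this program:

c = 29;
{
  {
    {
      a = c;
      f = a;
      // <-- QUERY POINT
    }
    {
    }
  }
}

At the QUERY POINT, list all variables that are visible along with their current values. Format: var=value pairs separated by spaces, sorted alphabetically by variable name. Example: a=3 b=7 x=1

Answer: a=29 c=29 f=29

Derivation:
Step 1: declare c=29 at depth 0
Step 2: enter scope (depth=1)
Step 3: enter scope (depth=2)
Step 4: enter scope (depth=3)
Step 5: declare a=(read c)=29 at depth 3
Step 6: declare f=(read a)=29 at depth 3
Visible at query point: a=29 c=29 f=29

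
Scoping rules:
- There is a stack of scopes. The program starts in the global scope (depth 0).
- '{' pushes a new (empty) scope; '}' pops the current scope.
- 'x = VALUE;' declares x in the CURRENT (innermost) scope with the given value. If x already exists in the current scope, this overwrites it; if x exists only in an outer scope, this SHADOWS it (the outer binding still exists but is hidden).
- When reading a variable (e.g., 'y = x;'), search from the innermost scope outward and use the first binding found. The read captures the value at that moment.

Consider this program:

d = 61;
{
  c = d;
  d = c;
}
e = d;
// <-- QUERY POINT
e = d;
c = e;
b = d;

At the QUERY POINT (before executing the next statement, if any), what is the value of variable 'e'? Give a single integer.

Answer: 61

Derivation:
Step 1: declare d=61 at depth 0
Step 2: enter scope (depth=1)
Step 3: declare c=(read d)=61 at depth 1
Step 4: declare d=(read c)=61 at depth 1
Step 5: exit scope (depth=0)
Step 6: declare e=(read d)=61 at depth 0
Visible at query point: d=61 e=61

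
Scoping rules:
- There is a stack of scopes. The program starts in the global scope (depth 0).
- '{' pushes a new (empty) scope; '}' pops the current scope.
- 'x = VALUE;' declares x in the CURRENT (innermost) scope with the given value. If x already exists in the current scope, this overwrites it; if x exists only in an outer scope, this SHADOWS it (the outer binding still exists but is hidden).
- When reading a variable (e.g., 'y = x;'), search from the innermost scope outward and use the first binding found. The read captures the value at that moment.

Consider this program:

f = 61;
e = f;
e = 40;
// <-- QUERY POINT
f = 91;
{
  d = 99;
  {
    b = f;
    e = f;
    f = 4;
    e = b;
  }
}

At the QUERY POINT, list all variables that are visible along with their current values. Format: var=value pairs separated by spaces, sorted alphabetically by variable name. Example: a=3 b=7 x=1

Answer: e=40 f=61

Derivation:
Step 1: declare f=61 at depth 0
Step 2: declare e=(read f)=61 at depth 0
Step 3: declare e=40 at depth 0
Visible at query point: e=40 f=61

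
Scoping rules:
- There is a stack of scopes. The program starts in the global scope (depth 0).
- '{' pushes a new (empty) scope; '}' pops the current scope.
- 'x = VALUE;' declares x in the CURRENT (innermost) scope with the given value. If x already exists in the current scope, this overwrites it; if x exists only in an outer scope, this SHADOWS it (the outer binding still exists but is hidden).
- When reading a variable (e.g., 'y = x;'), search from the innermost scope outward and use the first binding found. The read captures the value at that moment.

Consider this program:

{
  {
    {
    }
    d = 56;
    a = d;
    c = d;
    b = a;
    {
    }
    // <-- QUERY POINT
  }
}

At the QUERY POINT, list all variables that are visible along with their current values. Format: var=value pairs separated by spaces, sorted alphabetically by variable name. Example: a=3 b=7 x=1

Step 1: enter scope (depth=1)
Step 2: enter scope (depth=2)
Step 3: enter scope (depth=3)
Step 4: exit scope (depth=2)
Step 5: declare d=56 at depth 2
Step 6: declare a=(read d)=56 at depth 2
Step 7: declare c=(read d)=56 at depth 2
Step 8: declare b=(read a)=56 at depth 2
Step 9: enter scope (depth=3)
Step 10: exit scope (depth=2)
Visible at query point: a=56 b=56 c=56 d=56

Answer: a=56 b=56 c=56 d=56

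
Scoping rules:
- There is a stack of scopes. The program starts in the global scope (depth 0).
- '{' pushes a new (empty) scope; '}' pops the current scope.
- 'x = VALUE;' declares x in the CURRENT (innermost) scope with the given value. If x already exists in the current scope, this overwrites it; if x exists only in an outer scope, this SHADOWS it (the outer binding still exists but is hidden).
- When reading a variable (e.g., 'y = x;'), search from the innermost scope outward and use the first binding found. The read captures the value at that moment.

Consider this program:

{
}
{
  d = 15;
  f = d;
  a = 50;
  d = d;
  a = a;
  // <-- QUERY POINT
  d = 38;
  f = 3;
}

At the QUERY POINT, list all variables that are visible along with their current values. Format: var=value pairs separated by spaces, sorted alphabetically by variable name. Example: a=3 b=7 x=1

Answer: a=50 d=15 f=15

Derivation:
Step 1: enter scope (depth=1)
Step 2: exit scope (depth=0)
Step 3: enter scope (depth=1)
Step 4: declare d=15 at depth 1
Step 5: declare f=(read d)=15 at depth 1
Step 6: declare a=50 at depth 1
Step 7: declare d=(read d)=15 at depth 1
Step 8: declare a=(read a)=50 at depth 1
Visible at query point: a=50 d=15 f=15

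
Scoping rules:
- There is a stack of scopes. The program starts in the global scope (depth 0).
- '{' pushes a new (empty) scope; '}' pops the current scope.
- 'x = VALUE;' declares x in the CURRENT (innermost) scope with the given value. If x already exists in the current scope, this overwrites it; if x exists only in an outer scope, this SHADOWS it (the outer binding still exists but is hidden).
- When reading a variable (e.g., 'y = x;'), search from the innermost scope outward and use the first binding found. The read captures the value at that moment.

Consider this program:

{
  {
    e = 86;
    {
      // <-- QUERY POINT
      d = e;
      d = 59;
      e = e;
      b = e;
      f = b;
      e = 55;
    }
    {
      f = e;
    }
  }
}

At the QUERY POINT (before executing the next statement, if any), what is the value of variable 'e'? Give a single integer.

Step 1: enter scope (depth=1)
Step 2: enter scope (depth=2)
Step 3: declare e=86 at depth 2
Step 4: enter scope (depth=3)
Visible at query point: e=86

Answer: 86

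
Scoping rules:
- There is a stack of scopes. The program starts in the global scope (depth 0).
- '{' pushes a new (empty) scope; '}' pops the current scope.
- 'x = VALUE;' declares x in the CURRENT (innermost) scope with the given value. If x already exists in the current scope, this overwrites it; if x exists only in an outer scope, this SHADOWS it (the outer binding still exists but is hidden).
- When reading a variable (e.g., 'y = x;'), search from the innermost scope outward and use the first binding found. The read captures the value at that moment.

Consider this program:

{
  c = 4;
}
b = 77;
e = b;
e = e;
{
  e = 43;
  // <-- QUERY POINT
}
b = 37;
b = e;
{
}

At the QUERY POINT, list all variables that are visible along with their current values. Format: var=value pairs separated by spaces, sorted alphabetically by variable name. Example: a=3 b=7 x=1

Answer: b=77 e=43

Derivation:
Step 1: enter scope (depth=1)
Step 2: declare c=4 at depth 1
Step 3: exit scope (depth=0)
Step 4: declare b=77 at depth 0
Step 5: declare e=(read b)=77 at depth 0
Step 6: declare e=(read e)=77 at depth 0
Step 7: enter scope (depth=1)
Step 8: declare e=43 at depth 1
Visible at query point: b=77 e=43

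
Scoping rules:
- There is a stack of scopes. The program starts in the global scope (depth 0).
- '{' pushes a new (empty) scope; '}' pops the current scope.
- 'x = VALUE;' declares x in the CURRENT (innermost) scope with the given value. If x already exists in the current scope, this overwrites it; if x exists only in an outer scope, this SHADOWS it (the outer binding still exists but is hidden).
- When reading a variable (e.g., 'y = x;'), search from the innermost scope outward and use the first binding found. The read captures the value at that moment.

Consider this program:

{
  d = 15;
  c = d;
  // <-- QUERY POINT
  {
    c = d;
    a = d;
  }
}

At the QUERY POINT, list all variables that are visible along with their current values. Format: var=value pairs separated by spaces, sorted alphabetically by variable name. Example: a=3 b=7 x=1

Answer: c=15 d=15

Derivation:
Step 1: enter scope (depth=1)
Step 2: declare d=15 at depth 1
Step 3: declare c=(read d)=15 at depth 1
Visible at query point: c=15 d=15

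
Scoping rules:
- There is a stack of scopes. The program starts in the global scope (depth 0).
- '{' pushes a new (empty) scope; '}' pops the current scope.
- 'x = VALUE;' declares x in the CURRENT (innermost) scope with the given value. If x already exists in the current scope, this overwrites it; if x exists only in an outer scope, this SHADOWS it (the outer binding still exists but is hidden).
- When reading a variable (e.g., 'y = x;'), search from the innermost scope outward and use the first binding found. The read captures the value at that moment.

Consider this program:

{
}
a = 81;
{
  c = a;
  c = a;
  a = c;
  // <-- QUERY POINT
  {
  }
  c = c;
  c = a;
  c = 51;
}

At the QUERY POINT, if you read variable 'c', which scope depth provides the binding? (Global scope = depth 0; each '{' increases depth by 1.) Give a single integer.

Answer: 1

Derivation:
Step 1: enter scope (depth=1)
Step 2: exit scope (depth=0)
Step 3: declare a=81 at depth 0
Step 4: enter scope (depth=1)
Step 5: declare c=(read a)=81 at depth 1
Step 6: declare c=(read a)=81 at depth 1
Step 7: declare a=(read c)=81 at depth 1
Visible at query point: a=81 c=81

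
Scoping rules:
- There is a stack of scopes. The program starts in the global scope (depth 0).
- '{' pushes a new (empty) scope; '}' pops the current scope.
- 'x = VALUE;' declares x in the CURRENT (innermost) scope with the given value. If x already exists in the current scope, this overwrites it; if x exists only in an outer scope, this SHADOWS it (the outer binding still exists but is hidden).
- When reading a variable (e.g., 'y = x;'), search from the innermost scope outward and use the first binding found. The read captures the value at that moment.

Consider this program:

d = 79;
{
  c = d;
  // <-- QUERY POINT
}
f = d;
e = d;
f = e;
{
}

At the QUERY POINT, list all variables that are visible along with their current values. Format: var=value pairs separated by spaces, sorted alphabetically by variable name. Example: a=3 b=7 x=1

Answer: c=79 d=79

Derivation:
Step 1: declare d=79 at depth 0
Step 2: enter scope (depth=1)
Step 3: declare c=(read d)=79 at depth 1
Visible at query point: c=79 d=79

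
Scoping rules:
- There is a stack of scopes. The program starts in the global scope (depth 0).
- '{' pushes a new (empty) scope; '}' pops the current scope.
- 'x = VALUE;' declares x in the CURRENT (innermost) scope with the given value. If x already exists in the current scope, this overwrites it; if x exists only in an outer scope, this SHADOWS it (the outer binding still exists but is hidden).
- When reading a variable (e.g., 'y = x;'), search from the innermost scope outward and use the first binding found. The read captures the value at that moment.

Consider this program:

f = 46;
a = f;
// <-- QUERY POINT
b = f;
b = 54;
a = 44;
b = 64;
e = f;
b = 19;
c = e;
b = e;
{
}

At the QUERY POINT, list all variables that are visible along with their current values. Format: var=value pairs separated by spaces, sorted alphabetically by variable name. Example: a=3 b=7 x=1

Answer: a=46 f=46

Derivation:
Step 1: declare f=46 at depth 0
Step 2: declare a=(read f)=46 at depth 0
Visible at query point: a=46 f=46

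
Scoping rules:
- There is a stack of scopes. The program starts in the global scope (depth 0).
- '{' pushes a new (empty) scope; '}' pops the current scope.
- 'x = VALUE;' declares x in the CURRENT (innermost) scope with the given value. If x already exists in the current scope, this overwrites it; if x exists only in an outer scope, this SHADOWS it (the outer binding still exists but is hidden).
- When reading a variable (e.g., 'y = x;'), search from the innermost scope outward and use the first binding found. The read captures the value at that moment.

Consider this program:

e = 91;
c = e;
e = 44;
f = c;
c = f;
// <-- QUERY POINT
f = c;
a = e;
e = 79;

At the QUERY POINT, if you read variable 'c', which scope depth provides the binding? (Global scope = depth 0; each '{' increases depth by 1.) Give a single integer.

Step 1: declare e=91 at depth 0
Step 2: declare c=(read e)=91 at depth 0
Step 3: declare e=44 at depth 0
Step 4: declare f=(read c)=91 at depth 0
Step 5: declare c=(read f)=91 at depth 0
Visible at query point: c=91 e=44 f=91

Answer: 0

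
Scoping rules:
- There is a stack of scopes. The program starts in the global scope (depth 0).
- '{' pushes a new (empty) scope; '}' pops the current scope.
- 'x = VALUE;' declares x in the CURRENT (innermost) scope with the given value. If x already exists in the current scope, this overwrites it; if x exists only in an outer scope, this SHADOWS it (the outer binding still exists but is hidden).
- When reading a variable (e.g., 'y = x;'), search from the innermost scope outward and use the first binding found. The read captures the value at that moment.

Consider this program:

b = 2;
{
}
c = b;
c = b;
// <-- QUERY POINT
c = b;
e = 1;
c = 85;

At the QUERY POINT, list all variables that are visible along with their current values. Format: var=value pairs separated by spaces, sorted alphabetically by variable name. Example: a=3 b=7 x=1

Step 1: declare b=2 at depth 0
Step 2: enter scope (depth=1)
Step 3: exit scope (depth=0)
Step 4: declare c=(read b)=2 at depth 0
Step 5: declare c=(read b)=2 at depth 0
Visible at query point: b=2 c=2

Answer: b=2 c=2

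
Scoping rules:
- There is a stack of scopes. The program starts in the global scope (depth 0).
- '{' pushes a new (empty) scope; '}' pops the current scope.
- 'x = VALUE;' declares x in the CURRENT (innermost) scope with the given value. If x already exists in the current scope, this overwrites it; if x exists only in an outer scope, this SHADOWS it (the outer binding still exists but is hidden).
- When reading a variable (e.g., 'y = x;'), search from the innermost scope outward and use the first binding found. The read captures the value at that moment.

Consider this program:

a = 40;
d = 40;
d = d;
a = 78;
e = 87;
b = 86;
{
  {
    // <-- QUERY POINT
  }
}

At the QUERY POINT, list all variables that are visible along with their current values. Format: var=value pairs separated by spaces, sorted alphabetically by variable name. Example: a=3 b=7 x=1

Step 1: declare a=40 at depth 0
Step 2: declare d=40 at depth 0
Step 3: declare d=(read d)=40 at depth 0
Step 4: declare a=78 at depth 0
Step 5: declare e=87 at depth 0
Step 6: declare b=86 at depth 0
Step 7: enter scope (depth=1)
Step 8: enter scope (depth=2)
Visible at query point: a=78 b=86 d=40 e=87

Answer: a=78 b=86 d=40 e=87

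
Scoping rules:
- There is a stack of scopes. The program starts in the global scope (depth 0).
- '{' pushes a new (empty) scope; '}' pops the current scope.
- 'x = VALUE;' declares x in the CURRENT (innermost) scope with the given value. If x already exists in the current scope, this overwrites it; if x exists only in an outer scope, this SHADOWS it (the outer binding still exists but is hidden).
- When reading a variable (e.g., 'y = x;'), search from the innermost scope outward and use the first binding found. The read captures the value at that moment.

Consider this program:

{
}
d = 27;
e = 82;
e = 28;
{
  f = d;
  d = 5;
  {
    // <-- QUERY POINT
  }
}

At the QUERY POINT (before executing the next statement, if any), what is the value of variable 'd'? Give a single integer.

Answer: 5

Derivation:
Step 1: enter scope (depth=1)
Step 2: exit scope (depth=0)
Step 3: declare d=27 at depth 0
Step 4: declare e=82 at depth 0
Step 5: declare e=28 at depth 0
Step 6: enter scope (depth=1)
Step 7: declare f=(read d)=27 at depth 1
Step 8: declare d=5 at depth 1
Step 9: enter scope (depth=2)
Visible at query point: d=5 e=28 f=27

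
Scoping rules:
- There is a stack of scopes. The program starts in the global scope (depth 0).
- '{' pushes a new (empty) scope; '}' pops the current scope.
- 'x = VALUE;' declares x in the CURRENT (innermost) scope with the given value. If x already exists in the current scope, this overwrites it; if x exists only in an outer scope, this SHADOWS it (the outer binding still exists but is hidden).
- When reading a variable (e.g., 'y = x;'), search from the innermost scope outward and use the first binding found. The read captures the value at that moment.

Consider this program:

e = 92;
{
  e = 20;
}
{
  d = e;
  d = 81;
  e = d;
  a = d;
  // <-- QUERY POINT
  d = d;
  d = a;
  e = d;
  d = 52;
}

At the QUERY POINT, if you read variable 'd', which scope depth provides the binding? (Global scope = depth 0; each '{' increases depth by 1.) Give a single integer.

Step 1: declare e=92 at depth 0
Step 2: enter scope (depth=1)
Step 3: declare e=20 at depth 1
Step 4: exit scope (depth=0)
Step 5: enter scope (depth=1)
Step 6: declare d=(read e)=92 at depth 1
Step 7: declare d=81 at depth 1
Step 8: declare e=(read d)=81 at depth 1
Step 9: declare a=(read d)=81 at depth 1
Visible at query point: a=81 d=81 e=81

Answer: 1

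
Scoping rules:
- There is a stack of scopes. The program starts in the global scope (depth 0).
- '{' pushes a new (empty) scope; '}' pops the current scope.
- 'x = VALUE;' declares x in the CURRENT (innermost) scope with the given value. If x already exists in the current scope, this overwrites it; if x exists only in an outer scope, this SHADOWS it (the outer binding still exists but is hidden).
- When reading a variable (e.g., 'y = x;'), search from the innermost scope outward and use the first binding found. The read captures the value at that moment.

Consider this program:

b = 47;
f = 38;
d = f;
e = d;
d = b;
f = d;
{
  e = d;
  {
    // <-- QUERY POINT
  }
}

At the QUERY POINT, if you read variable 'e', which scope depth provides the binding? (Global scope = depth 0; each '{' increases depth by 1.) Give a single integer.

Answer: 1

Derivation:
Step 1: declare b=47 at depth 0
Step 2: declare f=38 at depth 0
Step 3: declare d=(read f)=38 at depth 0
Step 4: declare e=(read d)=38 at depth 0
Step 5: declare d=(read b)=47 at depth 0
Step 6: declare f=(read d)=47 at depth 0
Step 7: enter scope (depth=1)
Step 8: declare e=(read d)=47 at depth 1
Step 9: enter scope (depth=2)
Visible at query point: b=47 d=47 e=47 f=47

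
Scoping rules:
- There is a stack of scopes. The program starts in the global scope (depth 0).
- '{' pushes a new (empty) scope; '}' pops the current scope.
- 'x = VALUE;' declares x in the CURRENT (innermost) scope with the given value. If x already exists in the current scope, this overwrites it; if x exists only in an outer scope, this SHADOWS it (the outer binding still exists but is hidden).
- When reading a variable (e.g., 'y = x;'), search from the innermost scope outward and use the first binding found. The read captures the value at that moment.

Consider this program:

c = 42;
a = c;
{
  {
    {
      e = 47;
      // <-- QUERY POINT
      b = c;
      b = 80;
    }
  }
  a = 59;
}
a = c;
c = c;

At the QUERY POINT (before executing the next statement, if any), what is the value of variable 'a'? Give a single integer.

Answer: 42

Derivation:
Step 1: declare c=42 at depth 0
Step 2: declare a=(read c)=42 at depth 0
Step 3: enter scope (depth=1)
Step 4: enter scope (depth=2)
Step 5: enter scope (depth=3)
Step 6: declare e=47 at depth 3
Visible at query point: a=42 c=42 e=47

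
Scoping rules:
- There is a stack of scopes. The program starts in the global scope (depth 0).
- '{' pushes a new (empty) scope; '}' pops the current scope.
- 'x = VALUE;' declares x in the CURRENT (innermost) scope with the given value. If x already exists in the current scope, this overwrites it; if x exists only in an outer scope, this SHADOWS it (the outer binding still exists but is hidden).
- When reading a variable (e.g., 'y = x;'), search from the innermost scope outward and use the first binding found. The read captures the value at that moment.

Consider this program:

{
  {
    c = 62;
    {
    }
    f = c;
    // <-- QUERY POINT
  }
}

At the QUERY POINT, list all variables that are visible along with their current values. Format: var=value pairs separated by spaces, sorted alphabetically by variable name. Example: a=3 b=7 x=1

Step 1: enter scope (depth=1)
Step 2: enter scope (depth=2)
Step 3: declare c=62 at depth 2
Step 4: enter scope (depth=3)
Step 5: exit scope (depth=2)
Step 6: declare f=(read c)=62 at depth 2
Visible at query point: c=62 f=62

Answer: c=62 f=62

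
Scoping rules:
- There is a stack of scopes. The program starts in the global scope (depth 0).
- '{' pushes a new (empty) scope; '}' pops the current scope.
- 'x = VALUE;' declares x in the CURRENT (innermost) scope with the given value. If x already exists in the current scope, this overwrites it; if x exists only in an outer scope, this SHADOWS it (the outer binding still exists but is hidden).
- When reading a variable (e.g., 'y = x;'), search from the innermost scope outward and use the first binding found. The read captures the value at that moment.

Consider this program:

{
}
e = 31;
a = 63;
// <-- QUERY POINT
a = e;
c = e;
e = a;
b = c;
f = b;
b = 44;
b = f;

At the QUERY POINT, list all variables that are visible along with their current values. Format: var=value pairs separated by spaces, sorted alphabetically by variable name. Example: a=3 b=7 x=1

Step 1: enter scope (depth=1)
Step 2: exit scope (depth=0)
Step 3: declare e=31 at depth 0
Step 4: declare a=63 at depth 0
Visible at query point: a=63 e=31

Answer: a=63 e=31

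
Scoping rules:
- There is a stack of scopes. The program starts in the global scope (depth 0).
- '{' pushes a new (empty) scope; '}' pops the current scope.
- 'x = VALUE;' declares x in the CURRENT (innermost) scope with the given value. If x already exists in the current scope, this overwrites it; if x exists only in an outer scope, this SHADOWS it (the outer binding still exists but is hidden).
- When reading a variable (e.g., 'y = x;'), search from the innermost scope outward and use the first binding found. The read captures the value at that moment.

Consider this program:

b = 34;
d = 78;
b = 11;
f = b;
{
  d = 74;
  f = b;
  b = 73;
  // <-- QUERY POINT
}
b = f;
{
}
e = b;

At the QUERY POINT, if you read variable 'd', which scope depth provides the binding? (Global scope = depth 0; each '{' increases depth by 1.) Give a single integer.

Step 1: declare b=34 at depth 0
Step 2: declare d=78 at depth 0
Step 3: declare b=11 at depth 0
Step 4: declare f=(read b)=11 at depth 0
Step 5: enter scope (depth=1)
Step 6: declare d=74 at depth 1
Step 7: declare f=(read b)=11 at depth 1
Step 8: declare b=73 at depth 1
Visible at query point: b=73 d=74 f=11

Answer: 1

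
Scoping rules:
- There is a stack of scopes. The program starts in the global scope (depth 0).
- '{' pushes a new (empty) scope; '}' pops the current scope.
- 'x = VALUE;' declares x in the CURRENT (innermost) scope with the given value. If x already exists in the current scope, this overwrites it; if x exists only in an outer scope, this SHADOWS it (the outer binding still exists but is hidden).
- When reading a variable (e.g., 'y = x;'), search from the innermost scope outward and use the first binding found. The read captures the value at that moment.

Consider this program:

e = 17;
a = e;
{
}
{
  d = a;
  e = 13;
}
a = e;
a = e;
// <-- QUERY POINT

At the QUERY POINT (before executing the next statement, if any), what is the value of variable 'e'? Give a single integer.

Answer: 17

Derivation:
Step 1: declare e=17 at depth 0
Step 2: declare a=(read e)=17 at depth 0
Step 3: enter scope (depth=1)
Step 4: exit scope (depth=0)
Step 5: enter scope (depth=1)
Step 6: declare d=(read a)=17 at depth 1
Step 7: declare e=13 at depth 1
Step 8: exit scope (depth=0)
Step 9: declare a=(read e)=17 at depth 0
Step 10: declare a=(read e)=17 at depth 0
Visible at query point: a=17 e=17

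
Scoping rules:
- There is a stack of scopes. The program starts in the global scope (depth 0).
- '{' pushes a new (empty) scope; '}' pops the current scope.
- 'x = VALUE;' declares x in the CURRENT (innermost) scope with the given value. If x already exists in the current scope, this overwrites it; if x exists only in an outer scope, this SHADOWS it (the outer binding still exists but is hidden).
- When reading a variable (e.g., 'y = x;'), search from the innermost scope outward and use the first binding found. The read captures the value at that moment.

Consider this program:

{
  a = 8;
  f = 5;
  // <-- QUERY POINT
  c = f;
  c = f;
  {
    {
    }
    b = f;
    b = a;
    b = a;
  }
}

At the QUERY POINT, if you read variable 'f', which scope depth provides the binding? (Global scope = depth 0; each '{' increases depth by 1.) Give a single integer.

Answer: 1

Derivation:
Step 1: enter scope (depth=1)
Step 2: declare a=8 at depth 1
Step 3: declare f=5 at depth 1
Visible at query point: a=8 f=5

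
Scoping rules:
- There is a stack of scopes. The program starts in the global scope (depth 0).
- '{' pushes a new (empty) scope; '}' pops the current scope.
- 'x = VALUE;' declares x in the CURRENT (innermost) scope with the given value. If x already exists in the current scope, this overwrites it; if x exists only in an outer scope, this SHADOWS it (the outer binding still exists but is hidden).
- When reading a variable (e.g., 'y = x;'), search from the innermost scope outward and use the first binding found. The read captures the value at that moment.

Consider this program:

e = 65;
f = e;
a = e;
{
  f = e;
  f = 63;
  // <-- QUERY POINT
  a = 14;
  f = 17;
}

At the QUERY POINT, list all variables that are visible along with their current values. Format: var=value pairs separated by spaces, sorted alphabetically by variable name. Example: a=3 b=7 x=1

Step 1: declare e=65 at depth 0
Step 2: declare f=(read e)=65 at depth 0
Step 3: declare a=(read e)=65 at depth 0
Step 4: enter scope (depth=1)
Step 5: declare f=(read e)=65 at depth 1
Step 6: declare f=63 at depth 1
Visible at query point: a=65 e=65 f=63

Answer: a=65 e=65 f=63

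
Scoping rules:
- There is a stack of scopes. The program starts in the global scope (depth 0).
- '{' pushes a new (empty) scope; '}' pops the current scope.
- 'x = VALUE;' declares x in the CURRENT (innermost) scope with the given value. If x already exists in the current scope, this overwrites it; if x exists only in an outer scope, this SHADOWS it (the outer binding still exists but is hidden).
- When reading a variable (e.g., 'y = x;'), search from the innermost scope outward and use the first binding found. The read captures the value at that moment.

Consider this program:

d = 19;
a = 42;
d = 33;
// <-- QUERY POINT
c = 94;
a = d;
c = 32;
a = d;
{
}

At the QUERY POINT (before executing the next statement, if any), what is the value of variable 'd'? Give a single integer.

Answer: 33

Derivation:
Step 1: declare d=19 at depth 0
Step 2: declare a=42 at depth 0
Step 3: declare d=33 at depth 0
Visible at query point: a=42 d=33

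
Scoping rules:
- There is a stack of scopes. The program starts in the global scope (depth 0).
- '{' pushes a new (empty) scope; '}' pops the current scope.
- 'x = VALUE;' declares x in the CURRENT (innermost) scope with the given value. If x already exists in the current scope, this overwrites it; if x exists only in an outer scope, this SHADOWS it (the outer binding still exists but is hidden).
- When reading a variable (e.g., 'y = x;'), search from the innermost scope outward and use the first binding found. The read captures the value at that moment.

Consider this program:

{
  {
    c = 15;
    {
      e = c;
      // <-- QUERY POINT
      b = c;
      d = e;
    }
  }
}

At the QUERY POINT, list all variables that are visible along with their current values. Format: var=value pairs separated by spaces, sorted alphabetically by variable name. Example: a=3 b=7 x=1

Step 1: enter scope (depth=1)
Step 2: enter scope (depth=2)
Step 3: declare c=15 at depth 2
Step 4: enter scope (depth=3)
Step 5: declare e=(read c)=15 at depth 3
Visible at query point: c=15 e=15

Answer: c=15 e=15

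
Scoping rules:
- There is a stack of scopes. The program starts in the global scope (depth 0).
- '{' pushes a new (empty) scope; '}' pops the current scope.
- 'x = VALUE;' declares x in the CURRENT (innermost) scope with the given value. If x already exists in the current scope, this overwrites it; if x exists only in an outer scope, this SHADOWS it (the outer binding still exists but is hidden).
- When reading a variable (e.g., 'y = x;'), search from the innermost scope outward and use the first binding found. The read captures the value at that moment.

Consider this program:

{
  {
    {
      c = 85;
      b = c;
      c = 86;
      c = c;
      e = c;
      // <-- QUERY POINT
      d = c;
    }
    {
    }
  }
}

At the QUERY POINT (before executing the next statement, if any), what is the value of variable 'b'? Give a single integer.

Answer: 85

Derivation:
Step 1: enter scope (depth=1)
Step 2: enter scope (depth=2)
Step 3: enter scope (depth=3)
Step 4: declare c=85 at depth 3
Step 5: declare b=(read c)=85 at depth 3
Step 6: declare c=86 at depth 3
Step 7: declare c=(read c)=86 at depth 3
Step 8: declare e=(read c)=86 at depth 3
Visible at query point: b=85 c=86 e=86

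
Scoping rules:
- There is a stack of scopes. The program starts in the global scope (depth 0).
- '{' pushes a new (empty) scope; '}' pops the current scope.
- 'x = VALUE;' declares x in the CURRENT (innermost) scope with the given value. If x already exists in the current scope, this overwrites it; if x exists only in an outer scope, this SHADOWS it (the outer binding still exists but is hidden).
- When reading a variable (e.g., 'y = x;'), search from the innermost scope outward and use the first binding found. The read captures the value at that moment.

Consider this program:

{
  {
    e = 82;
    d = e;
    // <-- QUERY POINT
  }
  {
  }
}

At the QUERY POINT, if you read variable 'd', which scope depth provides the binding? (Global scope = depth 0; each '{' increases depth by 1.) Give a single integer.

Answer: 2

Derivation:
Step 1: enter scope (depth=1)
Step 2: enter scope (depth=2)
Step 3: declare e=82 at depth 2
Step 4: declare d=(read e)=82 at depth 2
Visible at query point: d=82 e=82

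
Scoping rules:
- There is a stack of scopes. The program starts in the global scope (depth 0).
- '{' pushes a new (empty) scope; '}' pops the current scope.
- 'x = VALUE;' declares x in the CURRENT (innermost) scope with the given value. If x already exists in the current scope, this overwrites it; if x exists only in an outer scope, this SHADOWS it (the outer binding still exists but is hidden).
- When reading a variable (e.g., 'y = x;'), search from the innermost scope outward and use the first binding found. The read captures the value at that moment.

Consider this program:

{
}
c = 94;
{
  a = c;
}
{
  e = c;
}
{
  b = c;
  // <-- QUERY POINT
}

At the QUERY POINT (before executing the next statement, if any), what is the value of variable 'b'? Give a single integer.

Step 1: enter scope (depth=1)
Step 2: exit scope (depth=0)
Step 3: declare c=94 at depth 0
Step 4: enter scope (depth=1)
Step 5: declare a=(read c)=94 at depth 1
Step 6: exit scope (depth=0)
Step 7: enter scope (depth=1)
Step 8: declare e=(read c)=94 at depth 1
Step 9: exit scope (depth=0)
Step 10: enter scope (depth=1)
Step 11: declare b=(read c)=94 at depth 1
Visible at query point: b=94 c=94

Answer: 94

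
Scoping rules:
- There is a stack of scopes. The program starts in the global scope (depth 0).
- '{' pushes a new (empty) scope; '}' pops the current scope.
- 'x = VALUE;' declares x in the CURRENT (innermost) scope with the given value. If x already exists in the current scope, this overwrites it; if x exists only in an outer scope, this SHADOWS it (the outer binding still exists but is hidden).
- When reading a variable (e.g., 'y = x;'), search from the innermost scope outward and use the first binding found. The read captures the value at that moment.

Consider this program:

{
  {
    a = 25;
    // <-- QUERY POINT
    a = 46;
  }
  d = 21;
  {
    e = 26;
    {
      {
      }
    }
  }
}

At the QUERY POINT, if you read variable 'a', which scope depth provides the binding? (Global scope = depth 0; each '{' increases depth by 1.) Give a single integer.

Step 1: enter scope (depth=1)
Step 2: enter scope (depth=2)
Step 3: declare a=25 at depth 2
Visible at query point: a=25

Answer: 2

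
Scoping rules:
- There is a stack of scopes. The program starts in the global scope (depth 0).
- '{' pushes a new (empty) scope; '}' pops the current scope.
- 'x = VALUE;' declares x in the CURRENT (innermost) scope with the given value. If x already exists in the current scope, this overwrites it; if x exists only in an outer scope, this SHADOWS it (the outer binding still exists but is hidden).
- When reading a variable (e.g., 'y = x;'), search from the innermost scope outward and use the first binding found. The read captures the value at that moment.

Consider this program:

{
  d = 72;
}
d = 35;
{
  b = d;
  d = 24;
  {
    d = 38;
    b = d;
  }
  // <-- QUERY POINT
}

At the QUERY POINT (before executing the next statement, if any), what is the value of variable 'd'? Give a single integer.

Step 1: enter scope (depth=1)
Step 2: declare d=72 at depth 1
Step 3: exit scope (depth=0)
Step 4: declare d=35 at depth 0
Step 5: enter scope (depth=1)
Step 6: declare b=(read d)=35 at depth 1
Step 7: declare d=24 at depth 1
Step 8: enter scope (depth=2)
Step 9: declare d=38 at depth 2
Step 10: declare b=(read d)=38 at depth 2
Step 11: exit scope (depth=1)
Visible at query point: b=35 d=24

Answer: 24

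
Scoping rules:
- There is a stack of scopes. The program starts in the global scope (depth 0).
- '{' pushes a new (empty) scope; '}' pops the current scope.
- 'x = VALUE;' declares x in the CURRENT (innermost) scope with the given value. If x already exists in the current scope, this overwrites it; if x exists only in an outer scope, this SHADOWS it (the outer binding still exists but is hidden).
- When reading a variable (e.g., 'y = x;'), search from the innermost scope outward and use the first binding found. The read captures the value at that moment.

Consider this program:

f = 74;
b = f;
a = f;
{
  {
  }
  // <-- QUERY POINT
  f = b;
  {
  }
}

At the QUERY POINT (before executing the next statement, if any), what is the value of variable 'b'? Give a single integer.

Answer: 74

Derivation:
Step 1: declare f=74 at depth 0
Step 2: declare b=(read f)=74 at depth 0
Step 3: declare a=(read f)=74 at depth 0
Step 4: enter scope (depth=1)
Step 5: enter scope (depth=2)
Step 6: exit scope (depth=1)
Visible at query point: a=74 b=74 f=74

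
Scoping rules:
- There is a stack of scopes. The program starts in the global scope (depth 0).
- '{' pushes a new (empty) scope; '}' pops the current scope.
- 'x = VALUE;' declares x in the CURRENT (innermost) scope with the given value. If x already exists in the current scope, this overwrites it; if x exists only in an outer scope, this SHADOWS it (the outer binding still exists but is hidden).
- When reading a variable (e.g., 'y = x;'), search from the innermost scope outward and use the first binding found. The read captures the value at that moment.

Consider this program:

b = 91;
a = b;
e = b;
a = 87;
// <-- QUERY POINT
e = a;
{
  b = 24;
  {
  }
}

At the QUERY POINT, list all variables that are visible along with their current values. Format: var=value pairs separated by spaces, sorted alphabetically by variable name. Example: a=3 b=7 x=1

Answer: a=87 b=91 e=91

Derivation:
Step 1: declare b=91 at depth 0
Step 2: declare a=(read b)=91 at depth 0
Step 3: declare e=(read b)=91 at depth 0
Step 4: declare a=87 at depth 0
Visible at query point: a=87 b=91 e=91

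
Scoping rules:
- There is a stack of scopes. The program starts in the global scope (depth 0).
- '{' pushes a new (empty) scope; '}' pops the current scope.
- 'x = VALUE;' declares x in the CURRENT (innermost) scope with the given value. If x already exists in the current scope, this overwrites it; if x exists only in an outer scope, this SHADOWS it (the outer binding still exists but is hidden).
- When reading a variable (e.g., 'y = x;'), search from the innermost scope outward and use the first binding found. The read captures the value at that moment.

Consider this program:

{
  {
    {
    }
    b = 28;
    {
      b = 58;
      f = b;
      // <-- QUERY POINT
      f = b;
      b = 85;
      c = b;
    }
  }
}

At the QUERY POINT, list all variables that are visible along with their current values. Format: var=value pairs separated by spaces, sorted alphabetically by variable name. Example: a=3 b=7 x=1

Step 1: enter scope (depth=1)
Step 2: enter scope (depth=2)
Step 3: enter scope (depth=3)
Step 4: exit scope (depth=2)
Step 5: declare b=28 at depth 2
Step 6: enter scope (depth=3)
Step 7: declare b=58 at depth 3
Step 8: declare f=(read b)=58 at depth 3
Visible at query point: b=58 f=58

Answer: b=58 f=58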